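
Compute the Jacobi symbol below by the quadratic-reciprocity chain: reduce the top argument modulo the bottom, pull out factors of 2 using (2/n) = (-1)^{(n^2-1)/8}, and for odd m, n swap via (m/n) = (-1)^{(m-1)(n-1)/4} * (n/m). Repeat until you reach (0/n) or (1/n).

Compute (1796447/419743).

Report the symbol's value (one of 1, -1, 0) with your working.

(1796447/419743) = (117475/419743)   [reduce mod 419743]
reciprocity: (117475/419743) = -1·(419743/117475) since 117475 mod 4 = 3, 419743 mod 4 = 3; sign now -1
(419743/117475) = (67318/117475)   [reduce mod 117475]
67318 = 2^1·33659; (2/117475) = -1 since 117475 mod 8 = 3, so (67318/117475) = (-1)^1·(33659/117475); sign now +1
reciprocity: (33659/117475) = -1·(117475/33659) since 33659 mod 4 = 3, 117475 mod 4 = 3; sign now -1
(117475/33659) = (16498/33659)   [reduce mod 33659]
16498 = 2^1·8249; (2/33659) = -1 since 33659 mod 8 = 3, so (16498/33659) = (-1)^1·(8249/33659); sign now +1
reciprocity: (8249/33659) = +1·(33659/8249) since 8249 mod 4 = 1, 33659 mod 4 = 3; sign now +1
(33659/8249) = (663/8249)   [reduce mod 8249]
reciprocity: (663/8249) = +1·(8249/663) since 663 mod 4 = 3, 8249 mod 4 = 1; sign now +1
(8249/663) = (293/663)   [reduce mod 663]
reciprocity: (293/663) = +1·(663/293) since 293 mod 4 = 1, 663 mod 4 = 3; sign now +1
(663/293) = (77/293)   [reduce mod 293]
reciprocity: (77/293) = +1·(293/77) since 77 mod 4 = 1, 293 mod 4 = 1; sign now +1
(293/77) = (62/77)   [reduce mod 77]
62 = 2^1·31; (2/77) = -1 since 77 mod 8 = 5, so (62/77) = (-1)^1·(31/77); sign now -1
reciprocity: (31/77) = +1·(77/31) since 31 mod 4 = 3, 77 mod 4 = 1; sign now -1
(77/31) = (15/31)   [reduce mod 31]
reciprocity: (15/31) = -1·(31/15) since 15 mod 4 = 3, 31 mod 4 = 3; sign now +1
(31/15) = (1/15)   [reduce mod 15]
(1/15) = 1; final value = sign = +1

1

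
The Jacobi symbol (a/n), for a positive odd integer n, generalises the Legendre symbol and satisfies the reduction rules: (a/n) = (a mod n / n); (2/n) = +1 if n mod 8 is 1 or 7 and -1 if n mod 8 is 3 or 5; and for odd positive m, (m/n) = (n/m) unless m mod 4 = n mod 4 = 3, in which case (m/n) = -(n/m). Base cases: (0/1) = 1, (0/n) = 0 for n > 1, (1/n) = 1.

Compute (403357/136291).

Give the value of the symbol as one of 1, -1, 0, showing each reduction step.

1

(403357/136291): 403357 mod 136291 = 130775, so (403357/136291) = (130775/136291)
flip (130775/136291) -> (136291/130775): both odd, 130775 mod 4 = 3, 136291 mod 4 = 3, so the flip contributes -1; sign now -1
(136291/130775): 136291 mod 130775 = 5516, so (136291/130775) = (5516/130775)
factor out 2^2: 5516 = 2^2·1379; with 130775 mod 8 = 7, (2/130775) = +1; sign now -1; continue with (1379/130775)
flip (1379/130775) -> (130775/1379): both odd, 1379 mod 4 = 3, 130775 mod 4 = 3, so the flip contributes -1; sign now +1
(130775/1379): 130775 mod 1379 = 1149, so (130775/1379) = (1149/1379)
flip (1149/1379) -> (1379/1149): both odd, 1149 mod 4 = 1, 1379 mod 4 = 3, so the flip contributes +1; sign now +1
(1379/1149): 1379 mod 1149 = 230, so (1379/1149) = (230/1149)
factor out 2^1: 230 = 2^1·115; with 1149 mod 8 = 5, (2/1149) = -1; sign now -1; continue with (115/1149)
flip (115/1149) -> (1149/115): both odd, 115 mod 4 = 3, 1149 mod 4 = 1, so the flip contributes +1; sign now -1
(1149/115): 1149 mod 115 = 114, so (1149/115) = (114/115)
factor out 2^1: 114 = 2^1·57; with 115 mod 8 = 3, (2/115) = -1; sign now +1; continue with (57/115)
flip (57/115) -> (115/57): both odd, 57 mod 4 = 1, 115 mod 4 = 3, so the flip contributes +1; sign now +1
(115/57): 115 mod 57 = 1, so (115/57) = (1/57)
reached (1/57) = 1, so the symbol is +1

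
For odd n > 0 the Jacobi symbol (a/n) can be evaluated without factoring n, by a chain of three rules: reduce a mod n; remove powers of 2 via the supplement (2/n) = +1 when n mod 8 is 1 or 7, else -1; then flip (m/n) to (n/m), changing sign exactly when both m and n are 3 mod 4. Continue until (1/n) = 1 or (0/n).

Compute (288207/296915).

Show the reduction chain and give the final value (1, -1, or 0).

reciprocity: (288207/296915) = -1·(296915/288207) since 288207 mod 4 = 3, 296915 mod 4 = 3; sign now -1
(296915/288207) = (8708/288207)   [reduce mod 288207]
8708 = 2^2·2177; (2/288207) = +1 since 288207 mod 8 = 7, so (8708/288207) = (+1)^2·(2177/288207); sign now -1
reciprocity: (2177/288207) = +1·(288207/2177) since 2177 mod 4 = 1, 288207 mod 4 = 3; sign now -1
(288207/2177) = (843/2177)   [reduce mod 2177]
reciprocity: (843/2177) = +1·(2177/843) since 843 mod 4 = 3, 2177 mod 4 = 1; sign now -1
(2177/843) = (491/843)   [reduce mod 843]
reciprocity: (491/843) = -1·(843/491) since 491 mod 4 = 3, 843 mod 4 = 3; sign now +1
(843/491) = (352/491)   [reduce mod 491]
352 = 2^5·11; (2/491) = -1 since 491 mod 8 = 3, so (352/491) = (-1)^5·(11/491); sign now -1
reciprocity: (11/491) = -1·(491/11) since 11 mod 4 = 3, 491 mod 4 = 3; sign now +1
(491/11) = (7/11)   [reduce mod 11]
reciprocity: (7/11) = -1·(11/7) since 7 mod 4 = 3, 11 mod 4 = 3; sign now -1
(11/7) = (4/7)   [reduce mod 7]
4 = 2^2·1; (2/7) = +1 since 7 mod 8 = 7, so (4/7) = (+1)^2·(1/7); sign now -1
(1/7) = 1; final value = sign = -1

-1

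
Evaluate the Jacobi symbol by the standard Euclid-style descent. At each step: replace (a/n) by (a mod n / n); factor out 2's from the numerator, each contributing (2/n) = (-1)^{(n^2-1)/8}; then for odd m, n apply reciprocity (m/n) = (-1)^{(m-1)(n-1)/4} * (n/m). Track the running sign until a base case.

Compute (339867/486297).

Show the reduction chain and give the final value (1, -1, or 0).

reciprocity: (339867/486297) = +1·(486297/339867) since 339867 mod 4 = 3, 486297 mod 4 = 1; sign now +1
(486297/339867) = (146430/339867)   [reduce mod 339867]
146430 = 2^1·73215; (2/339867) = -1 since 339867 mod 8 = 3, so (146430/339867) = (-1)^1·(73215/339867); sign now -1
reciprocity: (73215/339867) = -1·(339867/73215) since 73215 mod 4 = 3, 339867 mod 4 = 3; sign now +1
(339867/73215) = (47007/73215)   [reduce mod 73215]
reciprocity: (47007/73215) = -1·(73215/47007) since 47007 mod 4 = 3, 73215 mod 4 = 3; sign now -1
(73215/47007) = (26208/47007)   [reduce mod 47007]
26208 = 2^5·819; (2/47007) = +1 since 47007 mod 8 = 7, so (26208/47007) = (+1)^5·(819/47007); sign now -1
reciprocity: (819/47007) = -1·(47007/819) since 819 mod 4 = 3, 47007 mod 4 = 3; sign now +1
(47007/819) = (324/819)   [reduce mod 819]
324 = 2^2·81; (2/819) = -1 since 819 mod 8 = 3, so (324/819) = (-1)^2·(81/819); sign now +1
reciprocity: (81/819) = +1·(819/81) since 81 mod 4 = 1, 819 mod 4 = 3; sign now +1
(819/81) = (9/81)   [reduce mod 81]
reciprocity: (9/81) = +1·(81/9) since 9 mod 4 = 1, 81 mod 4 = 1; sign now +1
(81/9) = (0/9)   [reduce mod 9]
(0/9) = 0   [gcd(a, n) > 1]; final value = 0

0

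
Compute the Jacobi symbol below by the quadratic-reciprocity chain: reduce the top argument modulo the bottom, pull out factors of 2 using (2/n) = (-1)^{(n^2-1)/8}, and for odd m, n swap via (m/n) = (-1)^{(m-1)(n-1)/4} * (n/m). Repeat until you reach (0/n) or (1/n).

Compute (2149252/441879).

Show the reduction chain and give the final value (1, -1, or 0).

-1

(2149252/441879) = (381736/441879)   [reduce mod 441879]
381736 = 2^3·47717; (2/441879) = +1 since 441879 mod 8 = 7, so (381736/441879) = (+1)^3·(47717/441879); sign now +1
reciprocity: (47717/441879) = +1·(441879/47717) since 47717 mod 4 = 1, 441879 mod 4 = 3; sign now +1
(441879/47717) = (12426/47717)   [reduce mod 47717]
12426 = 2^1·6213; (2/47717) = -1 since 47717 mod 8 = 5, so (12426/47717) = (-1)^1·(6213/47717); sign now -1
reciprocity: (6213/47717) = +1·(47717/6213) since 6213 mod 4 = 1, 47717 mod 4 = 1; sign now -1
(47717/6213) = (4226/6213)   [reduce mod 6213]
4226 = 2^1·2113; (2/6213) = -1 since 6213 mod 8 = 5, so (4226/6213) = (-1)^1·(2113/6213); sign now +1
reciprocity: (2113/6213) = +1·(6213/2113) since 2113 mod 4 = 1, 6213 mod 4 = 1; sign now +1
(6213/2113) = (1987/2113)   [reduce mod 2113]
reciprocity: (1987/2113) = +1·(2113/1987) since 1987 mod 4 = 3, 2113 mod 4 = 1; sign now +1
(2113/1987) = (126/1987)   [reduce mod 1987]
126 = 2^1·63; (2/1987) = -1 since 1987 mod 8 = 3, so (126/1987) = (-1)^1·(63/1987); sign now -1
reciprocity: (63/1987) = -1·(1987/63) since 63 mod 4 = 3, 1987 mod 4 = 3; sign now +1
(1987/63) = (34/63)   [reduce mod 63]
34 = 2^1·17; (2/63) = +1 since 63 mod 8 = 7, so (34/63) = (+1)^1·(17/63); sign now +1
reciprocity: (17/63) = +1·(63/17) since 17 mod 4 = 1, 63 mod 4 = 3; sign now +1
(63/17) = (12/17)   [reduce mod 17]
12 = 2^2·3; (2/17) = +1 since 17 mod 8 = 1, so (12/17) = (+1)^2·(3/17); sign now +1
reciprocity: (3/17) = +1·(17/3) since 3 mod 4 = 3, 17 mod 4 = 1; sign now +1
(17/3) = (2/3)   [reduce mod 3]
2 = 2^1·1; (2/3) = -1 since 3 mod 8 = 3, so (2/3) = (-1)^1·(1/3); sign now -1
(1/3) = 1; final value = sign = -1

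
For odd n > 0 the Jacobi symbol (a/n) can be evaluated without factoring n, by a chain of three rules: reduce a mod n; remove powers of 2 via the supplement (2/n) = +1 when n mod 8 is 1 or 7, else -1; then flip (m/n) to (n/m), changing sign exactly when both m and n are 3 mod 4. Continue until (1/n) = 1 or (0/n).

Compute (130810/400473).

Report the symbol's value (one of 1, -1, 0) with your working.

-1

130810 = 2^1·65405; (2/400473) = +1 since 400473 mod 8 = 1, so (130810/400473) = (+1)^1·(65405/400473); sign now +1
reciprocity: (65405/400473) = +1·(400473/65405) since 65405 mod 4 = 1, 400473 mod 4 = 1; sign now +1
(400473/65405) = (8043/65405)   [reduce mod 65405]
reciprocity: (8043/65405) = +1·(65405/8043) since 8043 mod 4 = 3, 65405 mod 4 = 1; sign now +1
(65405/8043) = (1061/8043)   [reduce mod 8043]
reciprocity: (1061/8043) = +1·(8043/1061) since 1061 mod 4 = 1, 8043 mod 4 = 3; sign now +1
(8043/1061) = (616/1061)   [reduce mod 1061]
616 = 2^3·77; (2/1061) = -1 since 1061 mod 8 = 5, so (616/1061) = (-1)^3·(77/1061); sign now -1
reciprocity: (77/1061) = +1·(1061/77) since 77 mod 4 = 1, 1061 mod 4 = 1; sign now -1
(1061/77) = (60/77)   [reduce mod 77]
60 = 2^2·15; (2/77) = -1 since 77 mod 8 = 5, so (60/77) = (-1)^2·(15/77); sign now -1
reciprocity: (15/77) = +1·(77/15) since 15 mod 4 = 3, 77 mod 4 = 1; sign now -1
(77/15) = (2/15)   [reduce mod 15]
2 = 2^1·1; (2/15) = +1 since 15 mod 8 = 7, so (2/15) = (+1)^1·(1/15); sign now -1
(1/15) = 1; final value = sign = -1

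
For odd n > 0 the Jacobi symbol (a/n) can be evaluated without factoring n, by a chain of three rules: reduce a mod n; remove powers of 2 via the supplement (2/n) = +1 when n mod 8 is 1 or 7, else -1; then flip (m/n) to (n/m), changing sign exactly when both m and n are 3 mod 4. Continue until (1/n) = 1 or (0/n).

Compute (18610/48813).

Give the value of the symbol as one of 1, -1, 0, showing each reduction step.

factor out 2^1: 18610 = 2^1·9305; with 48813 mod 8 = 5, (2/48813) = -1; sign now -1; continue with (9305/48813)
flip (9305/48813) -> (48813/9305): both odd, 9305 mod 4 = 1, 48813 mod 4 = 1, so the flip contributes +1; sign now -1
(48813/9305): 48813 mod 9305 = 2288, so (48813/9305) = (2288/9305)
factor out 2^4: 2288 = 2^4·143; with 9305 mod 8 = 1, (2/9305) = +1; sign now -1; continue with (143/9305)
flip (143/9305) -> (9305/143): both odd, 143 mod 4 = 3, 9305 mod 4 = 1, so the flip contributes +1; sign now -1
(9305/143): 9305 mod 143 = 10, so (9305/143) = (10/143)
factor out 2^1: 10 = 2^1·5; with 143 mod 8 = 7, (2/143) = +1; sign now -1; continue with (5/143)
flip (5/143) -> (143/5): both odd, 5 mod 4 = 1, 143 mod 4 = 3, so the flip contributes +1; sign now -1
(143/5): 143 mod 5 = 3, so (143/5) = (3/5)
flip (3/5) -> (5/3): both odd, 3 mod 4 = 3, 5 mod 4 = 1, so the flip contributes +1; sign now -1
(5/3): 5 mod 3 = 2, so (5/3) = (2/3)
factor out 2^1: 2 = 2^1·1; with 3 mod 8 = 3, (2/3) = -1; sign now +1; continue with (1/3)
reached (1/3) = 1, so the symbol is +1

1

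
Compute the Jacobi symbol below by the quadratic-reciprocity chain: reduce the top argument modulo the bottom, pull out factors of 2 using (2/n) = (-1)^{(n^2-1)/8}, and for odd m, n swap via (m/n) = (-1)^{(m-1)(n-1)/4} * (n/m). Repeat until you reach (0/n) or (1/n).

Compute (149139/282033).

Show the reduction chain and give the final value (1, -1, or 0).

flip (149139/282033) -> (282033/149139): both odd, 149139 mod 4 = 3, 282033 mod 4 = 1, so the flip contributes +1; sign now +1
(282033/149139): 282033 mod 149139 = 132894, so (282033/149139) = (132894/149139)
factor out 2^1: 132894 = 2^1·66447; with 149139 mod 8 = 3, (2/149139) = -1; sign now -1; continue with (66447/149139)
flip (66447/149139) -> (149139/66447): both odd, 66447 mod 4 = 3, 149139 mod 4 = 3, so the flip contributes -1; sign now +1
(149139/66447): 149139 mod 66447 = 16245, so (149139/66447) = (16245/66447)
flip (16245/66447) -> (66447/16245): both odd, 16245 mod 4 = 1, 66447 mod 4 = 3, so the flip contributes +1; sign now +1
(66447/16245): 66447 mod 16245 = 1467, so (66447/16245) = (1467/16245)
flip (1467/16245) -> (16245/1467): both odd, 1467 mod 4 = 3, 16245 mod 4 = 1, so the flip contributes +1; sign now +1
(16245/1467): 16245 mod 1467 = 108, so (16245/1467) = (108/1467)
factor out 2^2: 108 = 2^2·27; with 1467 mod 8 = 3, (2/1467) = -1; sign now +1; continue with (27/1467)
flip (27/1467) -> (1467/27): both odd, 27 mod 4 = 3, 1467 mod 4 = 3, so the flip contributes -1; sign now -1
(1467/27): 1467 mod 27 = 9, so (1467/27) = (9/27)
flip (9/27) -> (27/9): both odd, 9 mod 4 = 1, 27 mod 4 = 3, so the flip contributes +1; sign now -1
(27/9): 27 mod 9 = 0, so (27/9) = (0/9)
reached (0/9); gcd(a, n) > 1, so (0/9) = 0 and the symbol is 0

0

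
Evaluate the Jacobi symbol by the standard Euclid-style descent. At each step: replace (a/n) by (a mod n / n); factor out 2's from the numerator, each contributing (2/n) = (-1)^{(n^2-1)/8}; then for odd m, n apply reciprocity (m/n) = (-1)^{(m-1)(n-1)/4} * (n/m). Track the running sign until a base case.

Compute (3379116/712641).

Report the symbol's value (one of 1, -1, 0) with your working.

(3379116/712641) = (528552/712641)   [reduce mod 712641]
528552 = 2^3·66069; (2/712641) = +1 since 712641 mod 8 = 1, so (528552/712641) = (+1)^3·(66069/712641); sign now +1
reciprocity: (66069/712641) = +1·(712641/66069) since 66069 mod 4 = 1, 712641 mod 4 = 1; sign now +1
(712641/66069) = (51951/66069)   [reduce mod 66069]
reciprocity: (51951/66069) = +1·(66069/51951) since 51951 mod 4 = 3, 66069 mod 4 = 1; sign now +1
(66069/51951) = (14118/51951)   [reduce mod 51951]
14118 = 2^1·7059; (2/51951) = +1 since 51951 mod 8 = 7, so (14118/51951) = (+1)^1·(7059/51951); sign now +1
reciprocity: (7059/51951) = -1·(51951/7059) since 7059 mod 4 = 3, 51951 mod 4 = 3; sign now -1
(51951/7059) = (2538/7059)   [reduce mod 7059]
2538 = 2^1·1269; (2/7059) = -1 since 7059 mod 8 = 3, so (2538/7059) = (-1)^1·(1269/7059); sign now +1
reciprocity: (1269/7059) = +1·(7059/1269) since 1269 mod 4 = 1, 7059 mod 4 = 3; sign now +1
(7059/1269) = (714/1269)   [reduce mod 1269]
714 = 2^1·357; (2/1269) = -1 since 1269 mod 8 = 5, so (714/1269) = (-1)^1·(357/1269); sign now -1
reciprocity: (357/1269) = +1·(1269/357) since 357 mod 4 = 1, 1269 mod 4 = 1; sign now -1
(1269/357) = (198/357)   [reduce mod 357]
198 = 2^1·99; (2/357) = -1 since 357 mod 8 = 5, so (198/357) = (-1)^1·(99/357); sign now +1
reciprocity: (99/357) = +1·(357/99) since 99 mod 4 = 3, 357 mod 4 = 1; sign now +1
(357/99) = (60/99)   [reduce mod 99]
60 = 2^2·15; (2/99) = -1 since 99 mod 8 = 3, so (60/99) = (-1)^2·(15/99); sign now +1
reciprocity: (15/99) = -1·(99/15) since 15 mod 4 = 3, 99 mod 4 = 3; sign now -1
(99/15) = (9/15)   [reduce mod 15]
reciprocity: (9/15) = +1·(15/9) since 9 mod 4 = 1, 15 mod 4 = 3; sign now -1
(15/9) = (6/9)   [reduce mod 9]
6 = 2^1·3; (2/9) = +1 since 9 mod 8 = 1, so (6/9) = (+1)^1·(3/9); sign now -1
reciprocity: (3/9) = +1·(9/3) since 3 mod 4 = 3, 9 mod 4 = 1; sign now -1
(9/3) = (0/3)   [reduce mod 3]
(0/3) = 0   [gcd(a, n) > 1]; final value = 0

0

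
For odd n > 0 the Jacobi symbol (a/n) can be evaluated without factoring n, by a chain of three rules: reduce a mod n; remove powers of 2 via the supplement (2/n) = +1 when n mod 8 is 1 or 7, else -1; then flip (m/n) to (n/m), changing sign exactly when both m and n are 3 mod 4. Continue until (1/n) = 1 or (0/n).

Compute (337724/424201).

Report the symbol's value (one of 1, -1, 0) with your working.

factor out 2^2: 337724 = 2^2·84431; with 424201 mod 8 = 1, (2/424201) = +1; sign now +1; continue with (84431/424201)
flip (84431/424201) -> (424201/84431): both odd, 84431 mod 4 = 3, 424201 mod 4 = 1, so the flip contributes +1; sign now +1
(424201/84431): 424201 mod 84431 = 2046, so (424201/84431) = (2046/84431)
factor out 2^1: 2046 = 2^1·1023; with 84431 mod 8 = 7, (2/84431) = +1; sign now +1; continue with (1023/84431)
flip (1023/84431) -> (84431/1023): both odd, 1023 mod 4 = 3, 84431 mod 4 = 3, so the flip contributes -1; sign now -1
(84431/1023): 84431 mod 1023 = 545, so (84431/1023) = (545/1023)
flip (545/1023) -> (1023/545): both odd, 545 mod 4 = 1, 1023 mod 4 = 3, so the flip contributes +1; sign now -1
(1023/545): 1023 mod 545 = 478, so (1023/545) = (478/545)
factor out 2^1: 478 = 2^1·239; with 545 mod 8 = 1, (2/545) = +1; sign now -1; continue with (239/545)
flip (239/545) -> (545/239): both odd, 239 mod 4 = 3, 545 mod 4 = 1, so the flip contributes +1; sign now -1
(545/239): 545 mod 239 = 67, so (545/239) = (67/239)
flip (67/239) -> (239/67): both odd, 67 mod 4 = 3, 239 mod 4 = 3, so the flip contributes -1; sign now +1
(239/67): 239 mod 67 = 38, so (239/67) = (38/67)
factor out 2^1: 38 = 2^1·19; with 67 mod 8 = 3, (2/67) = -1; sign now -1; continue with (19/67)
flip (19/67) -> (67/19): both odd, 19 mod 4 = 3, 67 mod 4 = 3, so the flip contributes -1; sign now +1
(67/19): 67 mod 19 = 10, so (67/19) = (10/19)
factor out 2^1: 10 = 2^1·5; with 19 mod 8 = 3, (2/19) = -1; sign now -1; continue with (5/19)
flip (5/19) -> (19/5): both odd, 5 mod 4 = 1, 19 mod 4 = 3, so the flip contributes +1; sign now -1
(19/5): 19 mod 5 = 4, so (19/5) = (4/5)
factor out 2^2: 4 = 2^2·1; with 5 mod 8 = 5, (2/5) = -1; sign now -1; continue with (1/5)
reached (1/5) = 1, so the symbol is -1

-1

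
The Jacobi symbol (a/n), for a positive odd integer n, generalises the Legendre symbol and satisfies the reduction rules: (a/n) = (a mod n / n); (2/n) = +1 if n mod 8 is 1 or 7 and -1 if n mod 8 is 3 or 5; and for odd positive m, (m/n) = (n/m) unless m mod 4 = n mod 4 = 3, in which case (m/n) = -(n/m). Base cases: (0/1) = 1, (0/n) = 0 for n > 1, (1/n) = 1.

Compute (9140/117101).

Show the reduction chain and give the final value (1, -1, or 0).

1

factor out 2^2: 9140 = 2^2·2285; with 117101 mod 8 = 5, (2/117101) = -1; sign now +1; continue with (2285/117101)
flip (2285/117101) -> (117101/2285): both odd, 2285 mod 4 = 1, 117101 mod 4 = 1, so the flip contributes +1; sign now +1
(117101/2285): 117101 mod 2285 = 566, so (117101/2285) = (566/2285)
factor out 2^1: 566 = 2^1·283; with 2285 mod 8 = 5, (2/2285) = -1; sign now -1; continue with (283/2285)
flip (283/2285) -> (2285/283): both odd, 283 mod 4 = 3, 2285 mod 4 = 1, so the flip contributes +1; sign now -1
(2285/283): 2285 mod 283 = 21, so (2285/283) = (21/283)
flip (21/283) -> (283/21): both odd, 21 mod 4 = 1, 283 mod 4 = 3, so the flip contributes +1; sign now -1
(283/21): 283 mod 21 = 10, so (283/21) = (10/21)
factor out 2^1: 10 = 2^1·5; with 21 mod 8 = 5, (2/21) = -1; sign now +1; continue with (5/21)
flip (5/21) -> (21/5): both odd, 5 mod 4 = 1, 21 mod 4 = 1, so the flip contributes +1; sign now +1
(21/5): 21 mod 5 = 1, so (21/5) = (1/5)
reached (1/5) = 1, so the symbol is +1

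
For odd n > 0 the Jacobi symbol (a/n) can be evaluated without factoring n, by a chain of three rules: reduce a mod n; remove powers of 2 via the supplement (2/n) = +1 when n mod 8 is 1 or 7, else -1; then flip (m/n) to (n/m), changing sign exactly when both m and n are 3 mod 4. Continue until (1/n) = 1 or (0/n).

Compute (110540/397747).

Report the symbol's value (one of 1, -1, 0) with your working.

1

110540 = 2^2·27635; (2/397747) = -1 since 397747 mod 8 = 3, so (110540/397747) = (-1)^2·(27635/397747); sign now +1
reciprocity: (27635/397747) = -1·(397747/27635) since 27635 mod 4 = 3, 397747 mod 4 = 3; sign now -1
(397747/27635) = (10857/27635)   [reduce mod 27635]
reciprocity: (10857/27635) = +1·(27635/10857) since 10857 mod 4 = 1, 27635 mod 4 = 3; sign now -1
(27635/10857) = (5921/10857)   [reduce mod 10857]
reciprocity: (5921/10857) = +1·(10857/5921) since 5921 mod 4 = 1, 10857 mod 4 = 1; sign now -1
(10857/5921) = (4936/5921)   [reduce mod 5921]
4936 = 2^3·617; (2/5921) = +1 since 5921 mod 8 = 1, so (4936/5921) = (+1)^3·(617/5921); sign now -1
reciprocity: (617/5921) = +1·(5921/617) since 617 mod 4 = 1, 5921 mod 4 = 1; sign now -1
(5921/617) = (368/617)   [reduce mod 617]
368 = 2^4·23; (2/617) = +1 since 617 mod 8 = 1, so (368/617) = (+1)^4·(23/617); sign now -1
reciprocity: (23/617) = +1·(617/23) since 23 mod 4 = 3, 617 mod 4 = 1; sign now -1
(617/23) = (19/23)   [reduce mod 23]
reciprocity: (19/23) = -1·(23/19) since 19 mod 4 = 3, 23 mod 4 = 3; sign now +1
(23/19) = (4/19)   [reduce mod 19]
4 = 2^2·1; (2/19) = -1 since 19 mod 8 = 3, so (4/19) = (-1)^2·(1/19); sign now +1
(1/19) = 1; final value = sign = +1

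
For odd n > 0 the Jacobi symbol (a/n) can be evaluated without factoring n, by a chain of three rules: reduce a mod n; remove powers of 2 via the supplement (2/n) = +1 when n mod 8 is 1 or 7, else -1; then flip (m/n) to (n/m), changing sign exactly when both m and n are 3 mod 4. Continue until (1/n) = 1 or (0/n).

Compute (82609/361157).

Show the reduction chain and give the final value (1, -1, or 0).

reciprocity: (82609/361157) = +1·(361157/82609) since 82609 mod 4 = 1, 361157 mod 4 = 1; sign now +1
(361157/82609) = (30721/82609)   [reduce mod 82609]
reciprocity: (30721/82609) = +1·(82609/30721) since 30721 mod 4 = 1, 82609 mod 4 = 1; sign now +1
(82609/30721) = (21167/30721)   [reduce mod 30721]
reciprocity: (21167/30721) = +1·(30721/21167) since 21167 mod 4 = 3, 30721 mod 4 = 1; sign now +1
(30721/21167) = (9554/21167)   [reduce mod 21167]
9554 = 2^1·4777; (2/21167) = +1 since 21167 mod 8 = 7, so (9554/21167) = (+1)^1·(4777/21167); sign now +1
reciprocity: (4777/21167) = +1·(21167/4777) since 4777 mod 4 = 1, 21167 mod 4 = 3; sign now +1
(21167/4777) = (2059/4777)   [reduce mod 4777]
reciprocity: (2059/4777) = +1·(4777/2059) since 2059 mod 4 = 3, 4777 mod 4 = 1; sign now +1
(4777/2059) = (659/2059)   [reduce mod 2059]
reciprocity: (659/2059) = -1·(2059/659) since 659 mod 4 = 3, 2059 mod 4 = 3; sign now -1
(2059/659) = (82/659)   [reduce mod 659]
82 = 2^1·41; (2/659) = -1 since 659 mod 8 = 3, so (82/659) = (-1)^1·(41/659); sign now +1
reciprocity: (41/659) = +1·(659/41) since 41 mod 4 = 1, 659 mod 4 = 3; sign now +1
(659/41) = (3/41)   [reduce mod 41]
reciprocity: (3/41) = +1·(41/3) since 3 mod 4 = 3, 41 mod 4 = 1; sign now +1
(41/3) = (2/3)   [reduce mod 3]
2 = 2^1·1; (2/3) = -1 since 3 mod 8 = 3, so (2/3) = (-1)^1·(1/3); sign now -1
(1/3) = 1; final value = sign = -1

-1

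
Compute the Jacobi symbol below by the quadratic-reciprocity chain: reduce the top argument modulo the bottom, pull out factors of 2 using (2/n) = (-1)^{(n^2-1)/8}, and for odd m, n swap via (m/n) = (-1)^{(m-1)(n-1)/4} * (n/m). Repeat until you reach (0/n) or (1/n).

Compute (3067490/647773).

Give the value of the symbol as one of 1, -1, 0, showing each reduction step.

(3067490/647773): 3067490 mod 647773 = 476398, so (3067490/647773) = (476398/647773)
factor out 2^1: 476398 = 2^1·238199; with 647773 mod 8 = 5, (2/647773) = -1; sign now -1; continue with (238199/647773)
flip (238199/647773) -> (647773/238199): both odd, 238199 mod 4 = 3, 647773 mod 4 = 1, so the flip contributes +1; sign now -1
(647773/238199): 647773 mod 238199 = 171375, so (647773/238199) = (171375/238199)
flip (171375/238199) -> (238199/171375): both odd, 171375 mod 4 = 3, 238199 mod 4 = 3, so the flip contributes -1; sign now +1
(238199/171375): 238199 mod 171375 = 66824, so (238199/171375) = (66824/171375)
factor out 2^3: 66824 = 2^3·8353; with 171375 mod 8 = 7, (2/171375) = +1; sign now +1; continue with (8353/171375)
flip (8353/171375) -> (171375/8353): both odd, 8353 mod 4 = 1, 171375 mod 4 = 3, so the flip contributes +1; sign now +1
(171375/8353): 171375 mod 8353 = 4315, so (171375/8353) = (4315/8353)
flip (4315/8353) -> (8353/4315): both odd, 4315 mod 4 = 3, 8353 mod 4 = 1, so the flip contributes +1; sign now +1
(8353/4315): 8353 mod 4315 = 4038, so (8353/4315) = (4038/4315)
factor out 2^1: 4038 = 2^1·2019; with 4315 mod 8 = 3, (2/4315) = -1; sign now -1; continue with (2019/4315)
flip (2019/4315) -> (4315/2019): both odd, 2019 mod 4 = 3, 4315 mod 4 = 3, so the flip contributes -1; sign now +1
(4315/2019): 4315 mod 2019 = 277, so (4315/2019) = (277/2019)
flip (277/2019) -> (2019/277): both odd, 277 mod 4 = 1, 2019 mod 4 = 3, so the flip contributes +1; sign now +1
(2019/277): 2019 mod 277 = 80, so (2019/277) = (80/277)
factor out 2^4: 80 = 2^4·5; with 277 mod 8 = 5, (2/277) = -1; sign now +1; continue with (5/277)
flip (5/277) -> (277/5): both odd, 5 mod 4 = 1, 277 mod 4 = 1, so the flip contributes +1; sign now +1
(277/5): 277 mod 5 = 2, so (277/5) = (2/5)
factor out 2^1: 2 = 2^1·1; with 5 mod 8 = 5, (2/5) = -1; sign now -1; continue with (1/5)
reached (1/5) = 1, so the symbol is -1

-1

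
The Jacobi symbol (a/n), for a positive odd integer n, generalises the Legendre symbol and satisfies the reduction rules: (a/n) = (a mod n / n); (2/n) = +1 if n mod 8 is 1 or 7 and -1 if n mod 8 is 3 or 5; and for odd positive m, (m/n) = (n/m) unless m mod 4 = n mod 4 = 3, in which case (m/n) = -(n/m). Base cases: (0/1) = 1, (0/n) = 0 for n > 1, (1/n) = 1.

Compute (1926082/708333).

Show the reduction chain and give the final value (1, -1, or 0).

1

(1926082/708333) = (509416/708333)   [reduce mod 708333]
509416 = 2^3·63677; (2/708333) = -1 since 708333 mod 8 = 5, so (509416/708333) = (-1)^3·(63677/708333); sign now -1
reciprocity: (63677/708333) = +1·(708333/63677) since 63677 mod 4 = 1, 708333 mod 4 = 1; sign now -1
(708333/63677) = (7886/63677)   [reduce mod 63677]
7886 = 2^1·3943; (2/63677) = -1 since 63677 mod 8 = 5, so (7886/63677) = (-1)^1·(3943/63677); sign now +1
reciprocity: (3943/63677) = +1·(63677/3943) since 3943 mod 4 = 3, 63677 mod 4 = 1; sign now +1
(63677/3943) = (589/3943)   [reduce mod 3943]
reciprocity: (589/3943) = +1·(3943/589) since 589 mod 4 = 1, 3943 mod 4 = 3; sign now +1
(3943/589) = (409/589)   [reduce mod 589]
reciprocity: (409/589) = +1·(589/409) since 409 mod 4 = 1, 589 mod 4 = 1; sign now +1
(589/409) = (180/409)   [reduce mod 409]
180 = 2^2·45; (2/409) = +1 since 409 mod 8 = 1, so (180/409) = (+1)^2·(45/409); sign now +1
reciprocity: (45/409) = +1·(409/45) since 45 mod 4 = 1, 409 mod 4 = 1; sign now +1
(409/45) = (4/45)   [reduce mod 45]
4 = 2^2·1; (2/45) = -1 since 45 mod 8 = 5, so (4/45) = (-1)^2·(1/45); sign now +1
(1/45) = 1; final value = sign = +1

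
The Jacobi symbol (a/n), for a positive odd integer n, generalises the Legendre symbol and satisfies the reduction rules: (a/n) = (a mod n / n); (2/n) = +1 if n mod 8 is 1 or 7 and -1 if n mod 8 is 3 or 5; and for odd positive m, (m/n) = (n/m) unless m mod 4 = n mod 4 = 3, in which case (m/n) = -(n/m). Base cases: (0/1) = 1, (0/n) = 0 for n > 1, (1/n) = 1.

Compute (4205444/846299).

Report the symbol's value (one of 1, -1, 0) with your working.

(4205444/846299): 4205444 mod 846299 = 820248, so (4205444/846299) = (820248/846299)
factor out 2^3: 820248 = 2^3·102531; with 846299 mod 8 = 3, (2/846299) = -1; sign now -1; continue with (102531/846299)
flip (102531/846299) -> (846299/102531): both odd, 102531 mod 4 = 3, 846299 mod 4 = 3, so the flip contributes -1; sign now +1
(846299/102531): 846299 mod 102531 = 26051, so (846299/102531) = (26051/102531)
flip (26051/102531) -> (102531/26051): both odd, 26051 mod 4 = 3, 102531 mod 4 = 3, so the flip contributes -1; sign now -1
(102531/26051): 102531 mod 26051 = 24378, so (102531/26051) = (24378/26051)
factor out 2^1: 24378 = 2^1·12189; with 26051 mod 8 = 3, (2/26051) = -1; sign now +1; continue with (12189/26051)
flip (12189/26051) -> (26051/12189): both odd, 12189 mod 4 = 1, 26051 mod 4 = 3, so the flip contributes +1; sign now +1
(26051/12189): 26051 mod 12189 = 1673, so (26051/12189) = (1673/12189)
flip (1673/12189) -> (12189/1673): both odd, 1673 mod 4 = 1, 12189 mod 4 = 1, so the flip contributes +1; sign now +1
(12189/1673): 12189 mod 1673 = 478, so (12189/1673) = (478/1673)
factor out 2^1: 478 = 2^1·239; with 1673 mod 8 = 1, (2/1673) = +1; sign now +1; continue with (239/1673)
flip (239/1673) -> (1673/239): both odd, 239 mod 4 = 3, 1673 mod 4 = 1, so the flip contributes +1; sign now +1
(1673/239): 1673 mod 239 = 0, so (1673/239) = (0/239)
reached (0/239); gcd(a, n) > 1, so (0/239) = 0 and the symbol is 0

0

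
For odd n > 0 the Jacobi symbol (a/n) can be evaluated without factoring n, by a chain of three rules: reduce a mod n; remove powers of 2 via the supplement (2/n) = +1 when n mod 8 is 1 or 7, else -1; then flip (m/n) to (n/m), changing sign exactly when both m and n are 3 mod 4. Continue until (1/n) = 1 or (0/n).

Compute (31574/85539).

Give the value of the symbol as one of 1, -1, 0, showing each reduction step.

factor out 2^1: 31574 = 2^1·15787; with 85539 mod 8 = 3, (2/85539) = -1; sign now -1; continue with (15787/85539)
flip (15787/85539) -> (85539/15787): both odd, 15787 mod 4 = 3, 85539 mod 4 = 3, so the flip contributes -1; sign now +1
(85539/15787): 85539 mod 15787 = 6604, so (85539/15787) = (6604/15787)
factor out 2^2: 6604 = 2^2·1651; with 15787 mod 8 = 3, (2/15787) = -1; sign now +1; continue with (1651/15787)
flip (1651/15787) -> (15787/1651): both odd, 1651 mod 4 = 3, 15787 mod 4 = 3, so the flip contributes -1; sign now -1
(15787/1651): 15787 mod 1651 = 928, so (15787/1651) = (928/1651)
factor out 2^5: 928 = 2^5·29; with 1651 mod 8 = 3, (2/1651) = -1; sign now +1; continue with (29/1651)
flip (29/1651) -> (1651/29): both odd, 29 mod 4 = 1, 1651 mod 4 = 3, so the flip contributes +1; sign now +1
(1651/29): 1651 mod 29 = 27, so (1651/29) = (27/29)
flip (27/29) -> (29/27): both odd, 27 mod 4 = 3, 29 mod 4 = 1, so the flip contributes +1; sign now +1
(29/27): 29 mod 27 = 2, so (29/27) = (2/27)
factor out 2^1: 2 = 2^1·1; with 27 mod 8 = 3, (2/27) = -1; sign now -1; continue with (1/27)
reached (1/27) = 1, so the symbol is -1

-1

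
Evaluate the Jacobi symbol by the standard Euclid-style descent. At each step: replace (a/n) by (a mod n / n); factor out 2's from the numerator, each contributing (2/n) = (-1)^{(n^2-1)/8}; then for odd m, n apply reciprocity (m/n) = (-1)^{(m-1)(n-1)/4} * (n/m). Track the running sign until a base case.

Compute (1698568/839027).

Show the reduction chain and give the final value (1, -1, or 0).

(1698568/839027) = (20514/839027)   [reduce mod 839027]
20514 = 2^1·10257; (2/839027) = -1 since 839027 mod 8 = 3, so (20514/839027) = (-1)^1·(10257/839027); sign now -1
reciprocity: (10257/839027) = +1·(839027/10257) since 10257 mod 4 = 1, 839027 mod 4 = 3; sign now -1
(839027/10257) = (8210/10257)   [reduce mod 10257]
8210 = 2^1·4105; (2/10257) = +1 since 10257 mod 8 = 1, so (8210/10257) = (+1)^1·(4105/10257); sign now -1
reciprocity: (4105/10257) = +1·(10257/4105) since 4105 mod 4 = 1, 10257 mod 4 = 1; sign now -1
(10257/4105) = (2047/4105)   [reduce mod 4105]
reciprocity: (2047/4105) = +1·(4105/2047) since 2047 mod 4 = 3, 4105 mod 4 = 1; sign now -1
(4105/2047) = (11/2047)   [reduce mod 2047]
reciprocity: (11/2047) = -1·(2047/11) since 11 mod 4 = 3, 2047 mod 4 = 3; sign now +1
(2047/11) = (1/11)   [reduce mod 11]
(1/11) = 1; final value = sign = +1

1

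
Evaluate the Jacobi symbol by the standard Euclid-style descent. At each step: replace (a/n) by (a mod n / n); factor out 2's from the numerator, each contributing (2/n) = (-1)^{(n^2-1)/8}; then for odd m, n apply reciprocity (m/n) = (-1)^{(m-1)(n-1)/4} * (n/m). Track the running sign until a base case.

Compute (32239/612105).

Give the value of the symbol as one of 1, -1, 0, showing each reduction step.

-1

reciprocity: (32239/612105) = +1·(612105/32239) since 32239 mod 4 = 3, 612105 mod 4 = 1; sign now +1
(612105/32239) = (31803/32239)   [reduce mod 32239]
reciprocity: (31803/32239) = -1·(32239/31803) since 31803 mod 4 = 3, 32239 mod 4 = 3; sign now -1
(32239/31803) = (436/31803)   [reduce mod 31803]
436 = 2^2·109; (2/31803) = -1 since 31803 mod 8 = 3, so (436/31803) = (-1)^2·(109/31803); sign now -1
reciprocity: (109/31803) = +1·(31803/109) since 109 mod 4 = 1, 31803 mod 4 = 3; sign now -1
(31803/109) = (84/109)   [reduce mod 109]
84 = 2^2·21; (2/109) = -1 since 109 mod 8 = 5, so (84/109) = (-1)^2·(21/109); sign now -1
reciprocity: (21/109) = +1·(109/21) since 21 mod 4 = 1, 109 mod 4 = 1; sign now -1
(109/21) = (4/21)   [reduce mod 21]
4 = 2^2·1; (2/21) = -1 since 21 mod 8 = 5, so (4/21) = (-1)^2·(1/21); sign now -1
(1/21) = 1; final value = sign = -1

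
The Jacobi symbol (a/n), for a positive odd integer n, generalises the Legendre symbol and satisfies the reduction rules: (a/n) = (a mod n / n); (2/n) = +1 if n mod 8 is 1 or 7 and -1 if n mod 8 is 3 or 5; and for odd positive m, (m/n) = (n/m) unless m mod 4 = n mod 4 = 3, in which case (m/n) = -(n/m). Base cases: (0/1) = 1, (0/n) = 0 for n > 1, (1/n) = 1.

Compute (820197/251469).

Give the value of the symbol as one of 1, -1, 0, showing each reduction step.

(820197/251469): 820197 mod 251469 = 65790, so (820197/251469) = (65790/251469)
factor out 2^1: 65790 = 2^1·32895; with 251469 mod 8 = 5, (2/251469) = -1; sign now -1; continue with (32895/251469)
flip (32895/251469) -> (251469/32895): both odd, 32895 mod 4 = 3, 251469 mod 4 = 1, so the flip contributes +1; sign now -1
(251469/32895): 251469 mod 32895 = 21204, so (251469/32895) = (21204/32895)
factor out 2^2: 21204 = 2^2·5301; with 32895 mod 8 = 7, (2/32895) = +1; sign now -1; continue with (5301/32895)
flip (5301/32895) -> (32895/5301): both odd, 5301 mod 4 = 1, 32895 mod 4 = 3, so the flip contributes +1; sign now -1
(32895/5301): 32895 mod 5301 = 1089, so (32895/5301) = (1089/5301)
flip (1089/5301) -> (5301/1089): both odd, 1089 mod 4 = 1, 5301 mod 4 = 1, so the flip contributes +1; sign now -1
(5301/1089): 5301 mod 1089 = 945, so (5301/1089) = (945/1089)
flip (945/1089) -> (1089/945): both odd, 945 mod 4 = 1, 1089 mod 4 = 1, so the flip contributes +1; sign now -1
(1089/945): 1089 mod 945 = 144, so (1089/945) = (144/945)
factor out 2^4: 144 = 2^4·9; with 945 mod 8 = 1, (2/945) = +1; sign now -1; continue with (9/945)
flip (9/945) -> (945/9): both odd, 9 mod 4 = 1, 945 mod 4 = 1, so the flip contributes +1; sign now -1
(945/9): 945 mod 9 = 0, so (945/9) = (0/9)
reached (0/9); gcd(a, n) > 1, so (0/9) = 0 and the symbol is 0

0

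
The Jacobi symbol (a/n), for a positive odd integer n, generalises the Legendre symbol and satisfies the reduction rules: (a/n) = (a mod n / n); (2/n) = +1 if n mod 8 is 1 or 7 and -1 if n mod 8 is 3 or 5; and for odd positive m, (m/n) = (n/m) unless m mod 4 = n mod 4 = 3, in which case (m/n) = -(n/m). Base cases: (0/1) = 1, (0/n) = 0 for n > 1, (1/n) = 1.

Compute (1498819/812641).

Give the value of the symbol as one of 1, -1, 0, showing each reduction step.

(1498819/812641) = (686178/812641)   [reduce mod 812641]
686178 = 2^1·343089; (2/812641) = +1 since 812641 mod 8 = 1, so (686178/812641) = (+1)^1·(343089/812641); sign now +1
reciprocity: (343089/812641) = +1·(812641/343089) since 343089 mod 4 = 1, 812641 mod 4 = 1; sign now +1
(812641/343089) = (126463/343089)   [reduce mod 343089]
reciprocity: (126463/343089) = +1·(343089/126463) since 126463 mod 4 = 3, 343089 mod 4 = 1; sign now +1
(343089/126463) = (90163/126463)   [reduce mod 126463]
reciprocity: (90163/126463) = -1·(126463/90163) since 90163 mod 4 = 3, 126463 mod 4 = 3; sign now -1
(126463/90163) = (36300/90163)   [reduce mod 90163]
36300 = 2^2·9075; (2/90163) = -1 since 90163 mod 8 = 3, so (36300/90163) = (-1)^2·(9075/90163); sign now -1
reciprocity: (9075/90163) = -1·(90163/9075) since 9075 mod 4 = 3, 90163 mod 4 = 3; sign now +1
(90163/9075) = (8488/9075)   [reduce mod 9075]
8488 = 2^3·1061; (2/9075) = -1 since 9075 mod 8 = 3, so (8488/9075) = (-1)^3·(1061/9075); sign now -1
reciprocity: (1061/9075) = +1·(9075/1061) since 1061 mod 4 = 1, 9075 mod 4 = 3; sign now -1
(9075/1061) = (587/1061)   [reduce mod 1061]
reciprocity: (587/1061) = +1·(1061/587) since 587 mod 4 = 3, 1061 mod 4 = 1; sign now -1
(1061/587) = (474/587)   [reduce mod 587]
474 = 2^1·237; (2/587) = -1 since 587 mod 8 = 3, so (474/587) = (-1)^1·(237/587); sign now +1
reciprocity: (237/587) = +1·(587/237) since 237 mod 4 = 1, 587 mod 4 = 3; sign now +1
(587/237) = (113/237)   [reduce mod 237]
reciprocity: (113/237) = +1·(237/113) since 113 mod 4 = 1, 237 mod 4 = 1; sign now +1
(237/113) = (11/113)   [reduce mod 113]
reciprocity: (11/113) = +1·(113/11) since 11 mod 4 = 3, 113 mod 4 = 1; sign now +1
(113/11) = (3/11)   [reduce mod 11]
reciprocity: (3/11) = -1·(11/3) since 3 mod 4 = 3, 11 mod 4 = 3; sign now -1
(11/3) = (2/3)   [reduce mod 3]
2 = 2^1·1; (2/3) = -1 since 3 mod 8 = 3, so (2/3) = (-1)^1·(1/3); sign now +1
(1/3) = 1; final value = sign = +1

1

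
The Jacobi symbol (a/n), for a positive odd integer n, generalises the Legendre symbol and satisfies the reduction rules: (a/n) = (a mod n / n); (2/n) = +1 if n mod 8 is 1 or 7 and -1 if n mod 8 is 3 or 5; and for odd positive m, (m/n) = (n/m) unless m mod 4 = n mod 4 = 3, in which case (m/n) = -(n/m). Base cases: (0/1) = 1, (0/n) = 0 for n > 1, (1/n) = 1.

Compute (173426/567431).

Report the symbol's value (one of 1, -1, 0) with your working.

173426 = 2^1·86713; (2/567431) = +1 since 567431 mod 8 = 7, so (173426/567431) = (+1)^1·(86713/567431); sign now +1
reciprocity: (86713/567431) = +1·(567431/86713) since 86713 mod 4 = 1, 567431 mod 4 = 3; sign now +1
(567431/86713) = (47153/86713)   [reduce mod 86713]
reciprocity: (47153/86713) = +1·(86713/47153) since 47153 mod 4 = 1, 86713 mod 4 = 1; sign now +1
(86713/47153) = (39560/47153)   [reduce mod 47153]
39560 = 2^3·4945; (2/47153) = +1 since 47153 mod 8 = 1, so (39560/47153) = (+1)^3·(4945/47153); sign now +1
reciprocity: (4945/47153) = +1·(47153/4945) since 4945 mod 4 = 1, 47153 mod 4 = 1; sign now +1
(47153/4945) = (2648/4945)   [reduce mod 4945]
2648 = 2^3·331; (2/4945) = +1 since 4945 mod 8 = 1, so (2648/4945) = (+1)^3·(331/4945); sign now +1
reciprocity: (331/4945) = +1·(4945/331) since 331 mod 4 = 3, 4945 mod 4 = 1; sign now +1
(4945/331) = (311/331)   [reduce mod 331]
reciprocity: (311/331) = -1·(331/311) since 311 mod 4 = 3, 331 mod 4 = 3; sign now -1
(331/311) = (20/311)   [reduce mod 311]
20 = 2^2·5; (2/311) = +1 since 311 mod 8 = 7, so (20/311) = (+1)^2·(5/311); sign now -1
reciprocity: (5/311) = +1·(311/5) since 5 mod 4 = 1, 311 mod 4 = 3; sign now -1
(311/5) = (1/5)   [reduce mod 5]
(1/5) = 1; final value = sign = -1

-1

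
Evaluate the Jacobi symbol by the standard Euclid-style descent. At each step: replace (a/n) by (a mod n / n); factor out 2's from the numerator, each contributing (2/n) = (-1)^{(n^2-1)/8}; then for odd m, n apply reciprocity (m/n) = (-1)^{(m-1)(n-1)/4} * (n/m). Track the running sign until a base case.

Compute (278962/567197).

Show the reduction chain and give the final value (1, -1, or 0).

-1

278962 = 2^1·139481; (2/567197) = -1 since 567197 mod 8 = 5, so (278962/567197) = (-1)^1·(139481/567197); sign now -1
reciprocity: (139481/567197) = +1·(567197/139481) since 139481 mod 4 = 1, 567197 mod 4 = 1; sign now -1
(567197/139481) = (9273/139481)   [reduce mod 139481]
reciprocity: (9273/139481) = +1·(139481/9273) since 9273 mod 4 = 1, 139481 mod 4 = 1; sign now -1
(139481/9273) = (386/9273)   [reduce mod 9273]
386 = 2^1·193; (2/9273) = +1 since 9273 mod 8 = 1, so (386/9273) = (+1)^1·(193/9273); sign now -1
reciprocity: (193/9273) = +1·(9273/193) since 193 mod 4 = 1, 9273 mod 4 = 1; sign now -1
(9273/193) = (9/193)   [reduce mod 193]
reciprocity: (9/193) = +1·(193/9) since 9 mod 4 = 1, 193 mod 4 = 1; sign now -1
(193/9) = (4/9)   [reduce mod 9]
4 = 2^2·1; (2/9) = +1 since 9 mod 8 = 1, so (4/9) = (+1)^2·(1/9); sign now -1
(1/9) = 1; final value = sign = -1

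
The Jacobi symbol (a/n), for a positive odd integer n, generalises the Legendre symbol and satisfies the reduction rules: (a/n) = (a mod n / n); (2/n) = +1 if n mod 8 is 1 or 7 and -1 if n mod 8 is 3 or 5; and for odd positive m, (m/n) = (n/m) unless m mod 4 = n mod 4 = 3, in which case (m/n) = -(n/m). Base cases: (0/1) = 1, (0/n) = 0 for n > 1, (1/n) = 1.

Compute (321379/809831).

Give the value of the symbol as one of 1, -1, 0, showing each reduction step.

-1

flip (321379/809831) -> (809831/321379): both odd, 321379 mod 4 = 3, 809831 mod 4 = 3, so the flip contributes -1; sign now -1
(809831/321379): 809831 mod 321379 = 167073, so (809831/321379) = (167073/321379)
flip (167073/321379) -> (321379/167073): both odd, 167073 mod 4 = 1, 321379 mod 4 = 3, so the flip contributes +1; sign now -1
(321379/167073): 321379 mod 167073 = 154306, so (321379/167073) = (154306/167073)
factor out 2^1: 154306 = 2^1·77153; with 167073 mod 8 = 1, (2/167073) = +1; sign now -1; continue with (77153/167073)
flip (77153/167073) -> (167073/77153): both odd, 77153 mod 4 = 1, 167073 mod 4 = 1, so the flip contributes +1; sign now -1
(167073/77153): 167073 mod 77153 = 12767, so (167073/77153) = (12767/77153)
flip (12767/77153) -> (77153/12767): both odd, 12767 mod 4 = 3, 77153 mod 4 = 1, so the flip contributes +1; sign now -1
(77153/12767): 77153 mod 12767 = 551, so (77153/12767) = (551/12767)
flip (551/12767) -> (12767/551): both odd, 551 mod 4 = 3, 12767 mod 4 = 3, so the flip contributes -1; sign now +1
(12767/551): 12767 mod 551 = 94, so (12767/551) = (94/551)
factor out 2^1: 94 = 2^1·47; with 551 mod 8 = 7, (2/551) = +1; sign now +1; continue with (47/551)
flip (47/551) -> (551/47): both odd, 47 mod 4 = 3, 551 mod 4 = 3, so the flip contributes -1; sign now -1
(551/47): 551 mod 47 = 34, so (551/47) = (34/47)
factor out 2^1: 34 = 2^1·17; with 47 mod 8 = 7, (2/47) = +1; sign now -1; continue with (17/47)
flip (17/47) -> (47/17): both odd, 17 mod 4 = 1, 47 mod 4 = 3, so the flip contributes +1; sign now -1
(47/17): 47 mod 17 = 13, so (47/17) = (13/17)
flip (13/17) -> (17/13): both odd, 13 mod 4 = 1, 17 mod 4 = 1, so the flip contributes +1; sign now -1
(17/13): 17 mod 13 = 4, so (17/13) = (4/13)
factor out 2^2: 4 = 2^2·1; with 13 mod 8 = 5, (2/13) = -1; sign now -1; continue with (1/13)
reached (1/13) = 1, so the symbol is -1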